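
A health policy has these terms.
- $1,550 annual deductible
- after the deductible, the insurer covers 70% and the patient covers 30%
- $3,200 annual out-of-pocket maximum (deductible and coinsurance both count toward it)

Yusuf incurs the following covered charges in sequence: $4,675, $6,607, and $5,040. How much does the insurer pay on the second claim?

$5,894.50

#1 ($4,675): $1,550 to deductible, leaving $3,125; patient's 30% is $937.50. Cost to patient: $2,487.50. OOP to date $2,487.50. Plan pays $4,675 − $2,487.50 = $2,187.50.
#2 ($6,607): deductible already satisfied, so patient's share is 30% × $6,607 = $1,982.10. OOP would hit $4,469.60 > $3,200, so the cap limits the patient to $3,200 − $2,487.50 = $712.50. Plan pays $6,607 − $712.50 = $5,894.50.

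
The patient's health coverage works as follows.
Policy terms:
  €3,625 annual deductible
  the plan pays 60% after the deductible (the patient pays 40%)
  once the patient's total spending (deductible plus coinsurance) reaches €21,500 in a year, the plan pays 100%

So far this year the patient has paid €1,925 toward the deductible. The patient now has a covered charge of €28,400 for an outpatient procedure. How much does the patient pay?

€12,380

Deductible still to meet: €3,625 − €1,925 = €1,700.
After the €1,700 deductible portion, €28,400 − €1,700 = €26,700 is subject to coinsurance.
Patient's 40% share of €26,700 is €10,680.
That puts the patient's cost at €1,700 + €10,680 = €12,380 before any cap.
Year-to-date out-of-pocket becomes €1,925 + €12,380 = €14,305, still under the €21,500 maximum, so no cap applies.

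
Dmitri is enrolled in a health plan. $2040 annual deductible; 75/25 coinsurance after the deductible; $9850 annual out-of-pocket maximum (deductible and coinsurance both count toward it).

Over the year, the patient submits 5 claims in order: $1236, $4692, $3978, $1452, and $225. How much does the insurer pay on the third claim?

Claim 1 — $1236: all of it applies to the deductible. Cost to patient: $1236. OOP to date $1236. Insurer: $1236 − $1236 = $0.
Claim 2 — $4692: deductible takes $804, $3888 remains; 25% of $3888 = $972. Patient owes $1776 (running OOP $3012). Plan pays $4692 − $1776 = $2916.
Claim 3 — $3978: 25% coinsurance on $3978 = $994.50. Cost to patient: $994.50. OOP to date $4006.50. Insurer: $3978 − $994.50 = $2983.50.

$2983.50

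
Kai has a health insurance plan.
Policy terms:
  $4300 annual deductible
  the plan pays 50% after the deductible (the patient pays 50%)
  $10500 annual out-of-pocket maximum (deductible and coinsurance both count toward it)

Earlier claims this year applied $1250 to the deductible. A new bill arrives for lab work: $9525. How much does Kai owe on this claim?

$6287.50

$1250 of the $4300 deductible is already met, leaving $3050.
After the $3050 deductible portion, $9525 − $3050 = $6475 is subject to coinsurance.
50% of $6475 = $3237.50 falls to the patient.
That puts the patient's cost at $3050 + $3237.50 = $6287.50 before any cap.
Total out-of-pocket so far would be $1250 + $6287.50 = $7537.50, below the $10500 cap — no reduction.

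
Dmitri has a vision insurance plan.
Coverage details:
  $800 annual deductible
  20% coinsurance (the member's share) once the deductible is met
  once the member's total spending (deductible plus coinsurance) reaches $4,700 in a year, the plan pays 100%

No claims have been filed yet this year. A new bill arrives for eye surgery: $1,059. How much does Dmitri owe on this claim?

The full $800 deductible is still open; $800 of this bill applies to it.
The remaining $259 (= $1,059 − $800) moves to coinsurance.
Member's 20% share of $259 is $51.80.
That puts the member's cost at $800 + $51.80 = $851.80 before any cap.
Year-to-date out-of-pocket becomes $0 + $851.80 = $851.80, still under the $4,700 maximum, so no cap applies.

$851.80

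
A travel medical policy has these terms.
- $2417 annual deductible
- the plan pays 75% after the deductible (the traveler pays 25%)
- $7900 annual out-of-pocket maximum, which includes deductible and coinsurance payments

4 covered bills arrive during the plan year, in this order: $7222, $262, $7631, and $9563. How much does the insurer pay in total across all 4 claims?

$16778

Bill 1, $7222: $2417 finishes the deductible; $4805 goes to coinsurance; 25% of $4805 = $1201.25. Traveler pays $3618.25; OOP now $3618.25. Plan pays $7222 − $3618.25 = $3603.75.
Bill 2, $262: deductible met; 25% of $262 = $65.50. Cost to traveler: $65.50. OOP to date $3683.75. Insurer: $262 − $65.50 = $196.50.
Bill 3, $7631: deductible met; 25% of $7631 = $1907.75. Traveler pays $1907.75; OOP now $5591.50. Insurer: $7631 − $1907.75 = $5723.25.
Bill 4, $9563: deductible met; 25% of $9563 = $2390.75. Adding that to $5591.50 gives $7982.25, past the $7900 cap; traveler pays only $7900 − $5591.50 = $2308.50. Insurer: $9563 − $2308.50 = $7254.50.
Insurer total = bills − traveler's total = $24678 − $7900 = $16778.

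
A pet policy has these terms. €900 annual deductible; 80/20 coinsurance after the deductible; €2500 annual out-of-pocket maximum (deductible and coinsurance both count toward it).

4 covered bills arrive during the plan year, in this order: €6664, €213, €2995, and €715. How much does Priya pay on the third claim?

€404.60

Claim 1 — €6664: deductible takes €900, €5764 remains; 20% of €5764 = €1152.80. Cost to owner: €2052.80. OOP to date €2052.80.
Claim 2 — €213: deductible met; 20% of €213 = €42.60. Owner pays €42.60; OOP now €2095.40.
Claim 3 — €2995: 20% coinsurance on €2995 = €599. That would push OOP to €2694.40, over the €2500 cap, so owner pays €2500 − €2095.40 = €404.60.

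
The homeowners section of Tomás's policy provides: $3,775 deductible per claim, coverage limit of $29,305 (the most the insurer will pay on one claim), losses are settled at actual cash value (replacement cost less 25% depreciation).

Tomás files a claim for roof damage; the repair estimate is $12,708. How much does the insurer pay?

Depreciate 25%: the covered value is $12,708 × 0.75 = $9,531.
After the deductible, $9,531 − $3,775 = $5,756 remains.
That's under the $29,305 cap, so the insurer reimburses the full $5,756.

$5,756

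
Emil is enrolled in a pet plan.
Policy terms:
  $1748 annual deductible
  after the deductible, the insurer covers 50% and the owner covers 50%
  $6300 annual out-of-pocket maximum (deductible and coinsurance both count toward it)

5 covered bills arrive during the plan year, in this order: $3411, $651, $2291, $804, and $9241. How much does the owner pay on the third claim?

Claim 1 ($3411): $1748 finishes the deductible; $1663 goes to coinsurance; coinsurance $1663 × 50% = $831.50. Owner pays $2579.50; OOP now $2579.50.
Claim 2 ($651): deductible already satisfied, so owner's share is 50% × $651 = $325.50. Owner pays $325.50; OOP now $2905.
Claim 3 ($2291): deductible met; 50% of $2291 = $1145.50. Owner owes $1145.50 (running OOP $4050.50).

$1145.50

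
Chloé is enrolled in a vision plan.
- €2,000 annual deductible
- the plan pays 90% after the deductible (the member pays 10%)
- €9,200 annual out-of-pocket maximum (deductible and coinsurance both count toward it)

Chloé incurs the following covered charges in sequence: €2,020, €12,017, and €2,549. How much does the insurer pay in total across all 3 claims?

€13,127.40

Claim 1 (€2,020): €2,000 finishes the deductible; €20 goes to coinsurance; coinsurance €20 × 10% = €2. Cost to member: €2,002. OOP to date €2,002. Plan pays €2,020 − €2,002 = €18.
Claim 2 (€12,017): 10% coinsurance on €12,017 = €1,201.70. Member owes €1,201.70 (running OOP €3,203.70). Insurer: €12,017 − €1,201.70 = €10,815.30.
Claim 3 (€2,549): 10% coinsurance on €2,549 = €254.90. Member pays €254.90; OOP now €3,458.60. Plan pays €2,549 − €254.90 = €2,294.10.
Insurer total: €18 + €10,815.30 + €2,294.10 = €13,127.40.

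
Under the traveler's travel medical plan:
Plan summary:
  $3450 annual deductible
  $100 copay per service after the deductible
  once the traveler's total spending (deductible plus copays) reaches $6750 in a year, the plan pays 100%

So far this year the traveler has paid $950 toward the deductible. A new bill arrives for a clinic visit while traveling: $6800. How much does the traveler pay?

$2600

$950 of the $3450 deductible is already met, leaving $2500.
That leaves $6800 − $2500 = $4300 for the copay.
Copay on this service: $100.
That puts the traveler's cost at $2500 + $100 = $2600 before any cap.
Year-to-date out-of-pocket becomes $950 + $2600 = $3550, still under the $6750 maximum, so no cap applies.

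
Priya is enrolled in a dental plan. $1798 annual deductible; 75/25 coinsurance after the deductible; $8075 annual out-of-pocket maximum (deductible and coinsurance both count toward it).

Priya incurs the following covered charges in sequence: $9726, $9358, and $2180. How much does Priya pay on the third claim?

Claim 1 ($9726): $1798 finishes the deductible; $7928 goes to coinsurance; patient's 25% is $1982. Patient pays $3780; OOP now $3780.
Claim 2 ($9358): 25% coinsurance on $9358 = $2339.50. Cost to patient: $2339.50. OOP to date $6119.50.
Claim 3 ($2180): deductible already satisfied, so patient's share is 25% × $2180 = $545. Cost to patient: $545. OOP to date $6664.50.

$545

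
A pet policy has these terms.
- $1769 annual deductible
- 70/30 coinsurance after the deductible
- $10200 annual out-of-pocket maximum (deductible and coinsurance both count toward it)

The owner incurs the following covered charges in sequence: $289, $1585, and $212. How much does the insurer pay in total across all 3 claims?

$221.90

Claim 1 — $289: fully absorbed by the deductible. Cost to owner: $289. OOP to date $289. Insurer: $289 − $289 = $0.
Claim 2 — $1585: $1480 finishes the deductible; $105 goes to coinsurance; 30% of $105 = $31.50. Cost to owner: $1511.50. OOP to date $1800.50. Plan pays $1585 − $1511.50 = $73.50.
Claim 3 — $212: 30% coinsurance on $212 = $63.60. Owner owes $63.60 (running OOP $1864.10). Insurer: $212 − $63.60 = $148.40.
Insurer total = bills − owner's total = $2086 − $1864.10 = $221.90.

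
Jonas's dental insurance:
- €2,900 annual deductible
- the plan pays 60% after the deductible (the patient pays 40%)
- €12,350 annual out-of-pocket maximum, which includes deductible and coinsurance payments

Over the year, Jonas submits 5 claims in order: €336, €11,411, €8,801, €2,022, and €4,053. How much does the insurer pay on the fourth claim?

Claim 1 — €336: entire amount goes to the deductible. Cost to patient: €336. OOP to date €336. Plan pays €336 − €336 = €0.
Claim 2 — €11,411: €2,564 to deductible, leaving €8,847; coinsurance €8,847 × 40% = €3,538.80. Patient owes €6,102.80 (running OOP €6,438.80). Plan pays €11,411 − €6,102.80 = €5,308.20.
Claim 3 — €8,801: deductible met; 40% of €8,801 = €3,520.40. Patient pays €3,520.40; OOP now €9,959.20. Insurer: €8,801 − €3,520.40 = €5,280.60.
Claim 4 — €2,022: deductible already satisfied, so patient's share is 40% × €2,022 = €808.80. Patient owes €808.80 (running OOP €10,768). Plan pays €2,022 − €808.80 = €1,213.20.

€1,213.20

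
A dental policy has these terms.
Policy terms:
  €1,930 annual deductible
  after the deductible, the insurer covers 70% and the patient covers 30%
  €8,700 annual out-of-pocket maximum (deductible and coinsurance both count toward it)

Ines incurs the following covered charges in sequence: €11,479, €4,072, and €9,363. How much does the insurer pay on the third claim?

€6,679.30

Claim 1 — €11,479: deductible takes €1,930, €9,549 remains; patient's 30% is €2,864.70. Patient pays €4,794.70; OOP now €4,794.70. Plan pays €11,479 − €4,794.70 = €6,684.30.
Claim 2 — €4,072: deductible met; 30% of €4,072 = €1,221.60. Patient pays €1,221.60; OOP now €6,016.30. Plan pays €4,072 − €1,221.60 = €2,850.40.
Claim 3 — €9,363: 30% coinsurance on €9,363 = €2,808.90. OOP would hit €8,825.20 > €8,700, so the cap limits the patient to €8,700 − €6,016.30 = €2,683.70. Plan pays €9,363 − €2,683.70 = €6,679.30.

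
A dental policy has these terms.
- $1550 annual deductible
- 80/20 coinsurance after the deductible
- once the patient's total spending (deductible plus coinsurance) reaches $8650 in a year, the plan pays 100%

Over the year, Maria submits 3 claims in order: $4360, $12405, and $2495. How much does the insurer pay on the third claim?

$1996

Bill 1, $4360: $1550 to deductible, leaving $2810; coinsurance $2810 × 20% = $562. Patient pays $2112; OOP now $2112. Insurer: $4360 − $2112 = $2248.
Bill 2, $12405: deductible met; 20% of $12405 = $2481. Patient owes $2481 (running OOP $4593). Insurer: $12405 − $2481 = $9924.
Bill 3, $2495: deductible already satisfied, so patient's share is 20% × $2495 = $499. Cost to patient: $499. OOP to date $5092. Plan pays $2495 − $499 = $1996.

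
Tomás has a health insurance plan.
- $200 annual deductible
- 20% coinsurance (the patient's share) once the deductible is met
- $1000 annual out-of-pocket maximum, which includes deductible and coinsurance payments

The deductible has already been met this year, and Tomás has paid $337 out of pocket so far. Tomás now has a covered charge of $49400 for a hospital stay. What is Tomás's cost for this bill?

With the deductible met, the entire $49400 is subject to coinsurance.
20% of $49400 = $9880 falls to the patient.
That would bring total out-of-pocket to $10217, past the $1000 cap. The patient is capped at $1000 − $337 = $663 on this claim.

$663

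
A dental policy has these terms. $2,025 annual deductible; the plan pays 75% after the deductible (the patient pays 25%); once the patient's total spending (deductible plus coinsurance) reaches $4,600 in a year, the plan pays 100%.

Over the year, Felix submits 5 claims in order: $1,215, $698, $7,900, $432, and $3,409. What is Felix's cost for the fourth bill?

Bill 1, $1,215: all of it applies to the deductible. Patient owes $1,215 (running OOP $1,215).
Bill 2, $698: fully absorbed by the deductible. Cost to patient: $698. OOP to date $1,913.
Bill 3, $7,900: $112 finishes the deductible; $7,788 goes to coinsurance; coinsurance $7,788 × 25% = $1,947. Patient pays $2,059; OOP now $3,972.
Bill 4, $432: deductible met; 25% of $432 = $108. Patient owes $108 (running OOP $4,080).

$108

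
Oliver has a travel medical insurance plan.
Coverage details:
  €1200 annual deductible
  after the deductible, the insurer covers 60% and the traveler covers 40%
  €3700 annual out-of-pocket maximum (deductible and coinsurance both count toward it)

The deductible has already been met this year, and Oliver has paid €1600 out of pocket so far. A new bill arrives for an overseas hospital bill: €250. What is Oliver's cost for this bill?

With the deductible met, the entire €250 is subject to coinsurance.
Traveler's 40% share of €250 is €100.
Total out-of-pocket so far would be €1600 + €100 = €1700, below the €3700 cap — no reduction.

€100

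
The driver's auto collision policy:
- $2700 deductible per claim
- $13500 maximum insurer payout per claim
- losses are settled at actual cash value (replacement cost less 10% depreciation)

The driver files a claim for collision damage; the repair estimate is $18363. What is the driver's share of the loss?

$4863

Depreciate 10%: the covered value is $18363 × 0.9 = $16526.70.
Subtract the deductible: $16526.70 − $2700 = $13826.70.
Since $13826.70 > $13500, the payout is capped at $13500.
Out of pocket: $18363 − $13500 = $4863.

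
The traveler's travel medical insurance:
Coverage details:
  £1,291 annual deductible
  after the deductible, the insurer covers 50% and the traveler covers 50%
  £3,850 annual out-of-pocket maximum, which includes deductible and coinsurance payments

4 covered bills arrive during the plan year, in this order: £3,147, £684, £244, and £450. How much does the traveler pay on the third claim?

£122

Bill 1, £3,147: £1,291 finishes the deductible; £1,856 goes to coinsurance; traveler's 50% is £928. Cost to traveler: £2,219. OOP to date £2,219.
Bill 2, £684: 50% coinsurance on £684 = £342. Traveler owes £342 (running OOP £2,561).
Bill 3, £244: 50% coinsurance on £244 = £122. Traveler owes £122 (running OOP £2,683).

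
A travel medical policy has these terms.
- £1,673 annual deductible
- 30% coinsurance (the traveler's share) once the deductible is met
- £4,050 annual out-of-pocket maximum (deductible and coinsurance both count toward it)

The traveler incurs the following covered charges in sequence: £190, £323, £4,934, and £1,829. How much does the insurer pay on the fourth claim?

Claim 1 — £190: all of it applies to the deductible. Traveler owes £190 (running OOP £190). Plan pays £190 − £190 = £0.
Claim 2 — £323: entire amount goes to the deductible. Cost to traveler: £323. OOP to date £513. Insurer: £323 − £323 = £0.
Claim 3 — £4,934: £1,160 to deductible, leaving £3,774; coinsurance £3,774 × 30% = £1,132.20. Traveler owes £2,292.20 (running OOP £2,805.20). Insurer: £4,934 − £2,292.20 = £2,641.80.
Claim 4 — £1,829: 30% coinsurance on £1,829 = £548.70. Traveler pays £548.70; OOP now £3,353.90. Plan pays £1,829 − £548.70 = £1,280.30.

£1,280.30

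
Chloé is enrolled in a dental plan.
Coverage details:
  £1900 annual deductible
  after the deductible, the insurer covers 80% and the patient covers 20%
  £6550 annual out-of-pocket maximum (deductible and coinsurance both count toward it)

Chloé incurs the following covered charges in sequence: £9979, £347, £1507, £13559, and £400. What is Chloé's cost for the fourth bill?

£2663.40

Claim 1 (£9979): £1900 finishes the deductible; £8079 goes to coinsurance; patient's 20% is £1615.80. Patient pays £3515.80; OOP now £3515.80.
Claim 2 (£347): 20% coinsurance on £347 = £69.40. Patient pays £69.40; OOP now £3585.20.
Claim 3 (£1507): deductible already satisfied, so patient's share is 20% × £1507 = £301.40. Patient owes £301.40 (running OOP £3886.60).
Claim 4 (£13559): deductible met; 20% of £13559 = £2711.80. That would push OOP to £6598.40, over the £6550 cap, so patient pays £6550 − £3886.60 = £2663.40.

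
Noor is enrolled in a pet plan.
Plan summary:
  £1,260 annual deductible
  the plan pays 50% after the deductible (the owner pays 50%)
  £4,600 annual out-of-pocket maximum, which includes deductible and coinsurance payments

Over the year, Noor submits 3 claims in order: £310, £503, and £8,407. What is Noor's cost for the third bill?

Bill 1, £310: entire amount goes to the deductible. Owner pays £310; OOP now £310.
Bill 2, £503: fully absorbed by the deductible. Cost to owner: £503. OOP to date £813.
Bill 3, £8,407: £447 to deductible, leaving £7,960; coinsurance £7,960 × 50% = £3,980. Deductible plus coinsurance: £447 + £3,980 = £4,427. That would push OOP to £5,240, over the £4,600 cap, so owner pays £4,600 − £813 = £3,787.

£3,787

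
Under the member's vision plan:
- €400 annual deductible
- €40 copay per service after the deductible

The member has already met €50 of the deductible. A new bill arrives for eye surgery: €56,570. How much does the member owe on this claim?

€390

Deductible still to meet: €400 − €50 = €350.
That leaves €56,570 − €350 = €56,220 for the copay.
Copay on this service: €40.
So the member owes €350 + €40 = €390.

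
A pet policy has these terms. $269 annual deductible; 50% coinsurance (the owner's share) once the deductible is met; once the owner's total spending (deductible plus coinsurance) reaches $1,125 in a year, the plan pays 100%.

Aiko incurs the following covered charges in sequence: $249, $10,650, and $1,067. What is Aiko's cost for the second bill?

$876

Claim 1 ($249): all of it applies to the deductible. Cost to owner: $249. OOP to date $249.
Claim 2 ($10,650): $20 finishes the deductible; $10,630 goes to coinsurance; 50% of $10,630 = $5,315. Together that's $20 + $5,315 = $5,335. Adding that to $249 gives $5,584, past the $1,125 cap; owner pays only $1,125 − $249 = $876.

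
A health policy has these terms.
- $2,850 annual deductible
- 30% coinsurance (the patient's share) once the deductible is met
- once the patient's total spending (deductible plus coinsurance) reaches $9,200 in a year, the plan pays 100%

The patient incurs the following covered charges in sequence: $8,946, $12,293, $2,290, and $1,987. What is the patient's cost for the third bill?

Bill 1, $8,946: deductible takes $2,850, $6,096 remains; patient's 30% is $1,828.80. Patient owes $4,678.80 (running OOP $4,678.80).
Bill 2, $12,293: deductible already satisfied, so patient's share is 30% × $12,293 = $3,687.90. Patient owes $3,687.90 (running OOP $8,366.70).
Bill 3, $2,290: deductible already satisfied, so patient's share is 30% × $2,290 = $687. Cost to patient: $687. OOP to date $9,053.70.

$687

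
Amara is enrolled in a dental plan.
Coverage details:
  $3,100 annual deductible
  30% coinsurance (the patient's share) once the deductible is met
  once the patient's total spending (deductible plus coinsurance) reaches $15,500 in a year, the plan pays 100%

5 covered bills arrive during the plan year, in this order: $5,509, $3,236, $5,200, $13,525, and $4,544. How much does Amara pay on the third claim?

$1,560

Claim 1 — $5,509: deductible takes $3,100, $2,409 remains; patient's 30% is $722.70. Patient pays $3,822.70; OOP now $3,822.70.
Claim 2 — $3,236: deductible met; 30% of $3,236 = $970.80. Patient owes $970.80 (running OOP $4,793.50).
Claim 3 — $5,200: deductible met; 30% of $5,200 = $1,560. Cost to patient: $1,560. OOP to date $6,353.50.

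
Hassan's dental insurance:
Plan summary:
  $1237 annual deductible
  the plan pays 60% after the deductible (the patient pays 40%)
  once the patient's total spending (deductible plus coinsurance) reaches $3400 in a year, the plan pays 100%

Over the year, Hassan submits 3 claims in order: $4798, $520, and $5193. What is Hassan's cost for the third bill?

Claim 1 ($4798): $1237 to deductible, leaving $3561; coinsurance $3561 × 40% = $1424.40. Patient owes $2661.40 (running OOP $2661.40).
Claim 2 ($520): deductible met; 40% of $520 = $208. Patient pays $208; OOP now $2869.40.
Claim 3 ($5193): deductible already satisfied, so patient's share is 40% × $5193 = $2077.20. Adding that to $2869.40 gives $4946.60, past the $3400 cap; patient pays only $3400 − $2869.40 = $530.60.

$530.60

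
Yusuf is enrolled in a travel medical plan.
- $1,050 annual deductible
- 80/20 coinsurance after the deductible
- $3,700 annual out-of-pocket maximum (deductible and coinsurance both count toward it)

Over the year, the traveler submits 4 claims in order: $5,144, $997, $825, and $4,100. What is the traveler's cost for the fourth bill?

$820

Bill 1, $5,144: $1,050 finishes the deductible; $4,094 goes to coinsurance; coinsurance $4,094 × 20% = $818.80. Traveler pays $1,868.80; OOP now $1,868.80.
Bill 2, $997: 20% coinsurance on $997 = $199.40. Traveler pays $199.40; OOP now $2,068.20.
Bill 3, $825: 20% coinsurance on $825 = $165. Traveler pays $165; OOP now $2,233.20.
Bill 4, $4,100: 20% coinsurance on $4,100 = $820. Cost to traveler: $820. OOP to date $3,053.20.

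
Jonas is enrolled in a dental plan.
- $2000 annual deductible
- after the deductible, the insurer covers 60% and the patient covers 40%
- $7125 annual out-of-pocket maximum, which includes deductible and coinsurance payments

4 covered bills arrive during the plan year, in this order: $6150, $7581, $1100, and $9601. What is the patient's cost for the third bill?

Claim 1 ($6150): deductible takes $2000, $4150 remains; 40% of $4150 = $1660. Patient pays $3660; OOP now $3660.
Claim 2 ($7581): 40% coinsurance on $7581 = $3032.40. Cost to patient: $3032.40. OOP to date $6692.40.
Claim 3 ($1100): 40% coinsurance on $1100 = $440. That would push OOP to $7132.40, over the $7125 cap, so patient pays $7125 − $6692.40 = $432.60.

$432.60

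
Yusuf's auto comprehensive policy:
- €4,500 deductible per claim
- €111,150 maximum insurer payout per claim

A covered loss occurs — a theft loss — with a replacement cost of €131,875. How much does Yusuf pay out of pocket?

Subtract the deductible: €131,875 − €4,500 = €127,375.
Since €127,375 > €111,150, the payout is capped at €111,150.
Policyholder's share is the uncovered remainder: €131,875 − €111,150 = €20,725.

€20,725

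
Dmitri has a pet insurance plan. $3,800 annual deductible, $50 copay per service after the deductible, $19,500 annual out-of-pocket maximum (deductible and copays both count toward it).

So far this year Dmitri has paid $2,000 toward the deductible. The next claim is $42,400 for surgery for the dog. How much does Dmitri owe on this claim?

$1,850

Deductible still to meet: $3,800 − $2,000 = $1,800.
That leaves $42,400 − $1,800 = $40,600 for the copay.
Copay on this service: $50.
So the owner owes $1,800 + $50 = $1,850 before any cap.
Year-to-date out-of-pocket becomes $2,000 + $1,850 = $3,850, still under the $19,500 maximum, so no cap applies.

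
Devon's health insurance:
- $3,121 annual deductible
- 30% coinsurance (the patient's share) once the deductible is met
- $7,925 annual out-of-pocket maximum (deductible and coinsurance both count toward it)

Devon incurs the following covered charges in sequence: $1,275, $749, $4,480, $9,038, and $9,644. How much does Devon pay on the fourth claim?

$2,711.40

Claim 1 ($1,275): all of it applies to the deductible. Patient owes $1,275 (running OOP $1,275).
Claim 2 ($749): all of it applies to the deductible. Patient owes $749 (running OOP $2,024).
Claim 3 ($4,480): $1,097 to deductible, leaving $3,383; coinsurance $3,383 × 30% = $1,014.90. Cost to patient: $2,111.90. OOP to date $4,135.90.
Claim 4 ($9,038): deductible already satisfied, so patient's share is 30% × $9,038 = $2,711.40. Cost to patient: $2,711.40. OOP to date $6,847.30.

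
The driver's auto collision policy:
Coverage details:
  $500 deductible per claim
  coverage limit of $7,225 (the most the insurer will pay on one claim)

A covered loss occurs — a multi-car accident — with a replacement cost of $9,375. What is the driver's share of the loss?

$2,150

Less the $500 deductible: $9,375 − $500 = $8,875.
Since $8,875 > $7,225, the payout is capped at $7,225.
Out of pocket: $9,375 − $7,225 = $2,150.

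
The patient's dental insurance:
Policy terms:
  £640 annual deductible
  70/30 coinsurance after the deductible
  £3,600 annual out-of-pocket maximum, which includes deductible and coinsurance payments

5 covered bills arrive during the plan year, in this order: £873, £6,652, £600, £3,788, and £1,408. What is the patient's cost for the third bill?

£180

Claim 1 — £873: £640 to deductible, leaving £233; patient's 30% is £69.90. Patient owes £709.90 (running OOP £709.90).
Claim 2 — £6,652: 30% coinsurance on £6,652 = £1,995.60. Patient pays £1,995.60; OOP now £2,705.50.
Claim 3 — £600: deductible met; 30% of £600 = £180. Patient owes £180 (running OOP £2,885.50).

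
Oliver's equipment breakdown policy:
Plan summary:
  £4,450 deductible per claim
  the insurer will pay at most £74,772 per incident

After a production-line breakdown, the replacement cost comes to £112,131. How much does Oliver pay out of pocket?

After the deductible, £112,131 − £4,450 = £107,681 remains.
£107,681 exceeds the £74,772 limit, so the insurer pays the limit: £74,772.
Business owner's share is the uncovered remainder: £112,131 − £74,772 = £37,359.

£37,359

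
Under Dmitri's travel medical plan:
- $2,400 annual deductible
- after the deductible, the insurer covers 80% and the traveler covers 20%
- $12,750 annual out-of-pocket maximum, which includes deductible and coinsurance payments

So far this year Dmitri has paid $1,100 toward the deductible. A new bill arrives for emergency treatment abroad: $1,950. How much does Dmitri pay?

Deductible still to meet: $2,400 − $1,100 = $1,300.
After the $1,300 deductible portion, $1,950 − $1,300 = $650 is subject to coinsurance.
20% of $650 = $130 falls to the traveler.
Traveler responsibility before any cap: $1,300 + $130 = $1,430.
Year-to-date out-of-pocket becomes $1,100 + $1,430 = $2,530, still under the $12,750 maximum, so no cap applies.

$1,430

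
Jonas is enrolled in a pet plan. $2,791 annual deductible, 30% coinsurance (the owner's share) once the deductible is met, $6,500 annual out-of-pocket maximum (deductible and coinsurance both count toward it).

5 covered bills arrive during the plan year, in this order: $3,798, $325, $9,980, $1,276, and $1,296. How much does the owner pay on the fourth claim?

Bill 1, $3,798: $2,791 to deductible, leaving $1,007; coinsurance $1,007 × 30% = $302.10. Owner owes $3,093.10 (running OOP $3,093.10).
Bill 2, $325: deductible already satisfied, so owner's share is 30% × $325 = $97.50. Cost to owner: $97.50. OOP to date $3,190.60.
Bill 3, $9,980: deductible met; 30% of $9,980 = $2,994. Owner pays $2,994; OOP now $6,184.60.
Bill 4, $1,276: deductible met; 30% of $1,276 = $382.80. OOP would hit $6,567.40 > $6,500, so the cap limits the owner to $6,500 − $6,184.60 = $315.40.

$315.40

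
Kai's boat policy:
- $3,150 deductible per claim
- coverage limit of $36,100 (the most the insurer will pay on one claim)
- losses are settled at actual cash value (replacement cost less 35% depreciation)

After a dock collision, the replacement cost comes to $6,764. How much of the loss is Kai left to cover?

Actual cash value after 35% depreciation: $6,764 × 65% = $4,396.60.
Subtract the deductible: $4,396.60 − $3,150 = $1,246.60.
$1,246.60 is within the $36,100 limit, so the insurer pays $1,246.60.
The owner bears the rest of the original loss: $6,764 − $1,246.60 = $5,517.40.

$5,517.40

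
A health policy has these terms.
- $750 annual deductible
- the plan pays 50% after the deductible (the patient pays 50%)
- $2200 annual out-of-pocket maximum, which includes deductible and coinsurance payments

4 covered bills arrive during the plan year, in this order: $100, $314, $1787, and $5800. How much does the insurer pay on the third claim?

$725.50

#1 ($100): all of it applies to the deductible. Cost to patient: $100. OOP to date $100. Insurer: $100 − $100 = $0.
#2 ($314): entire amount goes to the deductible. Patient pays $314; OOP now $414. Plan pays $314 − $314 = $0.
#3 ($1787): deductible takes $336, $1451 remains; 50% of $1451 = $725.50. Cost to patient: $1061.50. OOP to date $1475.50. Insurer: $1787 − $1061.50 = $725.50.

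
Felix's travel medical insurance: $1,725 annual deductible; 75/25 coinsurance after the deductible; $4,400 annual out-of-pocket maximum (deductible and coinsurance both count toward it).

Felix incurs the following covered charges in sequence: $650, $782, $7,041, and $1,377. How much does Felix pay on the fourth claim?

Bill 1, $650: fully absorbed by the deductible. Traveler pays $650; OOP now $650.
Bill 2, $782: fully absorbed by the deductible. Traveler owes $782 (running OOP $1,432).
Bill 3, $7,041: $293 to deductible, leaving $6,748; coinsurance $6,748 × 25% = $1,687. Traveler pays $1,980; OOP now $3,412.
Bill 4, $1,377: 25% coinsurance on $1,377 = $344.25. Traveler owes $344.25 (running OOP $3,756.25).

$344.25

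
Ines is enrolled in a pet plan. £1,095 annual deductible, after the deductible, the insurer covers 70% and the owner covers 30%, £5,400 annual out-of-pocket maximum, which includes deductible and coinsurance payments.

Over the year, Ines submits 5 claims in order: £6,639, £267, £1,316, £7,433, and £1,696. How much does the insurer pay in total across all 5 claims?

Claim 1 (£6,639): deductible takes £1,095, £5,544 remains; 30% of £5,544 = £1,663.20. Owner owes £2,758.20 (running OOP £2,758.20). Plan pays £6,639 − £2,758.20 = £3,880.80.
Claim 2 (£267): deductible met; 30% of £267 = £80.10. Owner pays £80.10; OOP now £2,838.30. Insurer: £267 − £80.10 = £186.90.
Claim 3 (£1,316): deductible met; 30% of £1,316 = £394.80. Cost to owner: £394.80. OOP to date £3,233.10. Plan pays £1,316 − £394.80 = £921.20.
Claim 4 (£7,433): deductible met; 30% of £7,433 = £2,229.90. Adding that to £3,233.10 gives £5,463, past the £5,400 cap; owner pays only £5,400 − £3,233.10 = £2,166.90. Insurer: £7,433 − £2,166.90 = £5,266.10.
Claim 5 (£1,696): deductible met; 30% of £1,696 = £508.80. OOP would hit £5,908.80 > £5,400, so the cap limits the owner to £5,400 − £5,400 = £0. Insurer: £1,696 − £0 = £1,696.
Insurer total = bills − owner's total = £17,351 − £5,400 = £11,951.

£11,951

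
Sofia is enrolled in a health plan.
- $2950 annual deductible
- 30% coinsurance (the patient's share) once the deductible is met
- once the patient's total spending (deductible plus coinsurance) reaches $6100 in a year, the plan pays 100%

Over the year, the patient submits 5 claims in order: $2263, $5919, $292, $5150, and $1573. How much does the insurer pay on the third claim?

Claim 1 — $2263: all of it applies to the deductible. Cost to patient: $2263. OOP to date $2263. Plan pays $2263 − $2263 = $0.
Claim 2 — $5919: deductible takes $687, $5232 remains; 30% of $5232 = $1569.60. Patient owes $2256.60 (running OOP $4519.60). Plan pays $5919 − $2256.60 = $3662.40.
Claim 3 — $292: 30% coinsurance on $292 = $87.60. Patient pays $87.60; OOP now $4607.20. Plan pays $292 − $87.60 = $204.40.

$204.40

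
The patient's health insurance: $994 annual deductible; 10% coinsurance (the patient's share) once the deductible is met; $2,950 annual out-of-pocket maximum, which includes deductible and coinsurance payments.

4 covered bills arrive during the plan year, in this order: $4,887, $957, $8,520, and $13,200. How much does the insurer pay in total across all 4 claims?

Claim 1 — $4,887: $994 finishes the deductible; $3,893 goes to coinsurance; patient's 10% is $389.30. Patient owes $1,383.30 (running OOP $1,383.30). Insurer: $4,887 − $1,383.30 = $3,503.70.
Claim 2 — $957: 10% coinsurance on $957 = $95.70. Patient owes $95.70 (running OOP $1,479). Plan pays $957 − $95.70 = $861.30.
Claim 3 — $8,520: deductible already satisfied, so patient's share is 10% × $8,520 = $852. Cost to patient: $852. OOP to date $2,331. Insurer: $8,520 − $852 = $7,668.
Claim 4 — $13,200: deductible met; 10% of $13,200 = $1,320. OOP would hit $3,651 > $2,950, so the cap limits the patient to $2,950 − $2,331 = $619. Plan pays $13,200 − $619 = $12,581.
Insurer total: $3,503.70 + $861.30 + $7,668 + $12,581 = $24,614.

$24,614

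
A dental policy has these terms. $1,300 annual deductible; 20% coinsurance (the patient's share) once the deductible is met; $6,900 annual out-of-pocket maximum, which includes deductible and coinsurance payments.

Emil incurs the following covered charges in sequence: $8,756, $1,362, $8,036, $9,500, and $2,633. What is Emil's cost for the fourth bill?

Claim 1 — $8,756: $1,300 to deductible, leaving $7,456; coinsurance $7,456 × 20% = $1,491.20. Cost to patient: $2,791.20. OOP to date $2,791.20.
Claim 2 — $1,362: deductible met; 20% of $1,362 = $272.40. Cost to patient: $272.40. OOP to date $3,063.60.
Claim 3 — $8,036: deductible met; 20% of $8,036 = $1,607.20. Cost to patient: $1,607.20. OOP to date $4,670.80.
Claim 4 — $9,500: 20% coinsurance on $9,500 = $1,900. Patient owes $1,900 (running OOP $6,570.80).

$1,900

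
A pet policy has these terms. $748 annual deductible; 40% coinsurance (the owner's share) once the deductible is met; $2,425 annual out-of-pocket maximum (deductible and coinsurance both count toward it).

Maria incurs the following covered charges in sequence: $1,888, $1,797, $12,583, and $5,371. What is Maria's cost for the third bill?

#1 ($1,888): deductible takes $748, $1,140 remains; 40% of $1,140 = $456. Owner pays $1,204; OOP now $1,204.
#2 ($1,797): deductible met; 40% of $1,797 = $718.80. Owner owes $718.80 (running OOP $1,922.80).
#3 ($12,583): 40% coinsurance on $12,583 = $5,033.20. That would push OOP to $6,956, over the $2,425 cap, so owner pays $2,425 − $1,922.80 = $502.20.

$502.20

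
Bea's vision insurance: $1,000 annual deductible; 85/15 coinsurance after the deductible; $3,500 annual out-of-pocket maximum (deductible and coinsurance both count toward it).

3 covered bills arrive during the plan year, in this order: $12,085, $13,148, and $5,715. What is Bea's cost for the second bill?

$837.25

Claim 1 — $12,085: deductible takes $1,000, $11,085 remains; member's 15% is $1,662.75. Member pays $2,662.75; OOP now $2,662.75.
Claim 2 — $13,148: deductible already satisfied, so member's share is 15% × $13,148 = $1,972.20. That would push OOP to $4,634.95, over the $3,500 cap, so member pays $3,500 − $2,662.75 = $837.25.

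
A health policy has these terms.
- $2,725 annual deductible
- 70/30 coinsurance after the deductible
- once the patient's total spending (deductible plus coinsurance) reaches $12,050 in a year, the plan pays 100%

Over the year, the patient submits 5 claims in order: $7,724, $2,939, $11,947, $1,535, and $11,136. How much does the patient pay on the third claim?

$3,584.10

Claim 1 — $7,724: deductible takes $2,725, $4,999 remains; 30% of $4,999 = $1,499.70. Patient pays $4,224.70; OOP now $4,224.70.
Claim 2 — $2,939: deductible already satisfied, so patient's share is 30% × $2,939 = $881.70. Cost to patient: $881.70. OOP to date $5,106.40.
Claim 3 — $11,947: deductible met; 30% of $11,947 = $3,584.10. Cost to patient: $3,584.10. OOP to date $8,690.50.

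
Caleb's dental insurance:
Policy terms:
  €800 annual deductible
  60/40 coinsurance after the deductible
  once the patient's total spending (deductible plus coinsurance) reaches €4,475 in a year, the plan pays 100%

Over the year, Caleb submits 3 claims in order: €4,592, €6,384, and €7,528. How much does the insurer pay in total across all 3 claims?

€14,029

Claim 1 (€4,592): deductible takes €800, €3,792 remains; 40% of €3,792 = €1,516.80. Cost to patient: €2,316.80. OOP to date €2,316.80. Insurer: €4,592 − €2,316.80 = €2,275.20.
Claim 2 (€6,384): 40% coinsurance on €6,384 = €2,553.60. OOP would hit €4,870.40 > €4,475, so the cap limits the patient to €4,475 − €2,316.80 = €2,158.20. Plan pays €6,384 − €2,158.20 = €4,225.80.
Claim 3 (€7,528): 40% coinsurance on €7,528 = €3,011.20. Adding that to €4,475 gives €7,486.20, past the €4,475 cap; patient pays only €4,475 − €4,475 = €0. Plan pays €7,528 − €0 = €7,528.
Insurer total = bills − patient's total = €18,504 − €4,475 = €14,029.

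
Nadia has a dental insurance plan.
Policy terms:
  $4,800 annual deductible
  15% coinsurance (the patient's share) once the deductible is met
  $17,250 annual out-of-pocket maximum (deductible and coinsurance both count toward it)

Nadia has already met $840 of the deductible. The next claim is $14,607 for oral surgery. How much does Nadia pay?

$5,557.05

$840 of the $4,800 deductible is already met, leaving $3,960.
That leaves $14,607 − $3,960 = $10,647 for coinsurance.
Patient's 15% share of $10,647 is $1,597.05.
Patient responsibility before any cap: $3,960 + $1,597.05 = $5,557.05.
Year-to-date out-of-pocket becomes $840 + $5,557.05 = $6,397.05, still under the $17,250 maximum, so no cap applies.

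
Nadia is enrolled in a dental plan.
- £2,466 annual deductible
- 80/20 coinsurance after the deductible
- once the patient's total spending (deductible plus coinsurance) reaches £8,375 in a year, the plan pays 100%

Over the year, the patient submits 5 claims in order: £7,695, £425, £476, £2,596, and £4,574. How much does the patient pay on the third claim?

£95.20

Claim 1 — £7,695: £2,466 to deductible, leaving £5,229; coinsurance £5,229 × 20% = £1,045.80. Patient owes £3,511.80 (running OOP £3,511.80).
Claim 2 — £425: deductible already satisfied, so patient's share is 20% × £425 = £85. Patient owes £85 (running OOP £3,596.80).
Claim 3 — £476: deductible already satisfied, so patient's share is 20% × £476 = £95.20. Cost to patient: £95.20. OOP to date £3,692.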